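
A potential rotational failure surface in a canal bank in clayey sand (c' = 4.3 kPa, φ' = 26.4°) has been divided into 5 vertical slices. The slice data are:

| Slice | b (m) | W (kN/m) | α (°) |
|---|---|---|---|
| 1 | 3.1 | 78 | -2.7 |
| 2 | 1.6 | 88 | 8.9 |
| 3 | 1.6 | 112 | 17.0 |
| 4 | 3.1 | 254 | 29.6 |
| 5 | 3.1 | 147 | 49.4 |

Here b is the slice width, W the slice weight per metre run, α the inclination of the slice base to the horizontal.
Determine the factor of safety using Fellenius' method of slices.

FS = 1.27

Ordinary method of slices: FS = Σ[c'·Δl_i + (W_i cosα_i)·tanφ'] / Σ W_i sinα_i, with Δl_i = b_i / cosα_i.
Slice 1: Δl = 3.1/cos(-2.7°) = 3.103 m; N'_1 = 78·cos(-2.7°) = 77.9; c'Δl = 13.34; W sinα = -3.7
Slice 2: Δl = 1.6/cos8.9° = 1.619 m; N'_2 = 88·cos8.9° = 86.9; c'Δl = 6.96; W sinα = 13.6
Slice 3: Δl = 1.6/cos17.0° = 1.673 m; N'_3 = 112·cos17.0° = 107.1; c'Δl = 7.19; W sinα = 32.7
Slice 4: Δl = 3.1/cos29.6° = 3.565 m; N'_4 = 254·cos29.6° = 220.9; c'Δl = 15.33; W sinα = 125.5
Slice 5: Δl = 3.1/cos49.4° = 4.764 m; N'_5 = 147·cos49.4° = 95.7; c'Δl = 20.48; W sinα = 111.6
Σc'Δl = 63.3 kN/m; ΣN' = 588.5 kN/m; ΣW sinα = 279.8 kN/m
Resisting = 63.3 + 588.5·tan26.4° = 63.3 + 292.1 = 355.4 kN/m
FS = 355.4 / 279.8 = 1.271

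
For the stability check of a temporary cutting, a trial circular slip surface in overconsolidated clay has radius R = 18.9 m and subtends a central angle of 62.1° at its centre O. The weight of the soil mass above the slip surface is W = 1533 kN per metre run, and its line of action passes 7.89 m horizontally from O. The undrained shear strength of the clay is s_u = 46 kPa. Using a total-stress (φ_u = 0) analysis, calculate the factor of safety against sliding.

Taking moments about the centre O, the resisting moment is provided by the undrained shear strength acting along the arc:
Arc length L_a = R·θ = 18.9·(62.1°·π/180) = 18.9·1.0838 = 20.48 m
M_R = s_u·L_a·R = 46·20.48·18.9 = 17809.4 kN·m/m
M_D = W·d = 1533·7.89 = 12095.4 kN·m/m
FS = M_R / M_D = 17809.4 / 12095.4 = 1.472

FS = 1.47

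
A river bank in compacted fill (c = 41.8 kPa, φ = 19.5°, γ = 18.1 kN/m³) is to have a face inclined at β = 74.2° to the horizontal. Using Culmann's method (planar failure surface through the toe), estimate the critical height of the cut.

H_c = 19.85 m

Culmann's analysis gives the critical failure plane at α_cr = (β + φ)/2 = (74.2 + 19.5)/2 = 46.9°, and the critical height
H_c = (4c/γ) · sinβ cosφ / [1 − cos(β − φ)]
    = (4·41.8/18.1) · sin74.2°·cos19.5° / [1 − cos(54.7°)]
    = 9.238 · 0.9622·0.9426 / [1 − 0.5779]
    = 9.238 · 0.9070 / 0.4221
    = 19.85 m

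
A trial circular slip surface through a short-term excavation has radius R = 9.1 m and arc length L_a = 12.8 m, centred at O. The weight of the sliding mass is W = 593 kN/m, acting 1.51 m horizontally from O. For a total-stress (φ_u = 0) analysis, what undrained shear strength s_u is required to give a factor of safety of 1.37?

s_u = 10.5 kPa

FS = s_u·L_a·R / (W·d), so s_u = FS·W·d / (L_a·R).
s_u = 1.37·593·1.51 / (12.80·9.1) = 1226.7 / 116.48 = 10.53 kPa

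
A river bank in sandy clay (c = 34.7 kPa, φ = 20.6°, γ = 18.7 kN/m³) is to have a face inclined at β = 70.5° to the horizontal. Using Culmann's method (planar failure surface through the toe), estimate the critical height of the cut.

H_c = 18.40 m

Culmann's analysis gives the critical failure plane at α_cr = (β + φ)/2 = (70.5 + 20.6)/2 = 45.5°, and the critical height
H_c = (4c/γ) · sinβ cosφ / [1 − cos(β − φ)]
    = (4·34.7/18.7) · sin70.5°·cos20.6° / [1 − cos(49.9°)]
    = 7.422 · 0.9426·0.9361 / [1 − 0.6441]
    = 7.422 · 0.8824 / 0.3559
    = 18.40 m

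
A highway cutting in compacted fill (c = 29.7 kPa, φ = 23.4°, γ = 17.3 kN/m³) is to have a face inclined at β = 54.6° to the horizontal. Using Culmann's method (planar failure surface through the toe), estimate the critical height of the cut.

H_c = 35.52 m

Culmann's analysis gives the critical failure plane at α_cr = (β + φ)/2 = (54.6 + 23.4)/2 = 39.0°, and the critical height
H_c = (4c/γ) · sinβ cosφ / [1 − cos(β − φ)]
    = (4·29.7/17.3) · sin54.6°·cos23.4° / [1 − cos(31.2°)]
    = 6.867 · 0.8151·0.9178 / [1 − 0.8554]
    = 6.867 · 0.7481 / 0.1446
    = 35.52 m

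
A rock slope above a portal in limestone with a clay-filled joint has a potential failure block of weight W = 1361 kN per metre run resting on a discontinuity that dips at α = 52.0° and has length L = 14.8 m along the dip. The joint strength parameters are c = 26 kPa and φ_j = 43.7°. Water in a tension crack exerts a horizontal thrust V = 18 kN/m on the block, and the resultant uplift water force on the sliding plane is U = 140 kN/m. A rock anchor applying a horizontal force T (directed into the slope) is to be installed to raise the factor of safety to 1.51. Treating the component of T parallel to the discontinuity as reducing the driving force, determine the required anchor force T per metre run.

Resolving forces along and normal to the sliding plane, with the horizontal anchor force T adding T·sinα to the effective normal force and T·cosα acting up the plane against the driving force:
FS = [cL + (W cosα − U − V sinα + T sinα) tanφ_j] / [W sinα + V cosα − T cosα]
Without the anchor: N' = 683.7 kN/m, driving T_d = 1083.6 kN/m, resisting R = 26·14.8 + 683.7·tan43.7° = 1038.2 kN/m, FS = 0.96.
Setting FS = 1.51 and solving for T:
1.51·(1083.6 − T cos52.0°) = 1038.2 + T sin52.0°·tan43.7°
T·(sin52.0°·tan43.7° + 1.51·cos52.0°) = 1.51·1083.6 − 1038.2
T·(0.7880·0.9556 + 1.51·0.6157) = 1636.2 − 1038.2 = 598.0
T·1.6827 = 598.0
T = 355.4 kN/m

T = 355 kN/m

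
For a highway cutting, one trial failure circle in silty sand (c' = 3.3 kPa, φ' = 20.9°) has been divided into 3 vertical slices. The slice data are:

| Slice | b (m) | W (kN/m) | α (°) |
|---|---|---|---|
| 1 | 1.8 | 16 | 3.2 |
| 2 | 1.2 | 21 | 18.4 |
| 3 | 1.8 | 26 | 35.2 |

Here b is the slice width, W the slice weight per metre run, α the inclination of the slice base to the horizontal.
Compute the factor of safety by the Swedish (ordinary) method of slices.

Ordinary method of slices: FS = Σ[c'·Δl_i + (W_i cosα_i)·tanφ'] / Σ W_i sinα_i, with Δl_i = b_i / cosα_i.
Slice 1: Δl = 1.8/cos3.2° = 1.803 m; N'_1 = 16·cos3.2° = 16.0; c'Δl = 5.95; W sinα = 0.9
Slice 2: Δl = 1.2/cos18.4° = 1.265 m; N'_2 = 21·cos18.4° = 19.9; c'Δl = 4.17; W sinα = 6.6
Slice 3: Δl = 1.8/cos35.2° = 2.203 m; N'_3 = 26·cos35.2° = 21.2; c'Δl = 7.27; W sinα = 15.0
Σc'Δl = 17.4 kN/m; ΣN' = 57.1 kN/m; ΣW sinα = 22.5 kN/m
Resisting = 17.4 + 57.1·tan20.9° = 17.4 + 21.8 = 39.2 kN/m
FS = 39.2 / 22.5 = 1.742

FS = 1.74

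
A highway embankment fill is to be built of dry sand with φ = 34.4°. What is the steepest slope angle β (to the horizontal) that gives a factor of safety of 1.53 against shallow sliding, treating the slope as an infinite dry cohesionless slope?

For an infinite dry cohesionless slope FS = tanφ/tanβ, so tanβ = tanφ / FS.
tanβ = tan34.4° / 1.53 = 0.6847 / 1.53 = 0.4475
β = arctan(0.4475) = 24.11°

β = 24.1°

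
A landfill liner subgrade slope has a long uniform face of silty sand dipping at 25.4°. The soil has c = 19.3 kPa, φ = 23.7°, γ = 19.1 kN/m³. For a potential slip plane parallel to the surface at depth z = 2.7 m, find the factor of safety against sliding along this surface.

FS = 1.89

For an infinite slope with a slip plane parallel to the surface (no pore pressure): FS = [c + γz cos²β tanφ] / [γz sinβ cosβ].
γz = 19.1·2.7 = 51.57 kN/m²
Numerator = 19.3 + 51.57·cos²25.4°·tan23.7° = 19.3 + 51.57·0.8160·0.4390 = 37.773 kPa
Denominator = 51.57·sin25.4°·cos25.4° = 51.57·0.4289·0.9033 = 19.982 kPa
FS = 37.773 / 19.982 = 1.890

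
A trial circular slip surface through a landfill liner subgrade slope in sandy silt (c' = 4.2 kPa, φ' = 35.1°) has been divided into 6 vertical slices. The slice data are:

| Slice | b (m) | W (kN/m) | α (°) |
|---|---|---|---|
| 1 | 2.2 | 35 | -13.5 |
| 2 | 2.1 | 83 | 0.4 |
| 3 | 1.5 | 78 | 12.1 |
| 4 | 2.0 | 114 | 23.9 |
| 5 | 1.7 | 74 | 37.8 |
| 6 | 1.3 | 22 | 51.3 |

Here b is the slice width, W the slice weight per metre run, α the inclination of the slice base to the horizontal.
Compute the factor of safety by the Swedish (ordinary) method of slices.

Ordinary method of slices: FS = Σ[c'·Δl_i + (W_i cosα_i)·tanφ'] / Σ W_i sinα_i, with Δl_i = b_i / cosα_i.
Slice 1: Δl = 2.2/cos(-13.5°) = 2.263 m; N'_1 = 35·cos(-13.5°) = 34.0; c'Δl = 9.50; W sinα = -8.2
Slice 2: Δl = 2.1/cos0.4° = 2.100 m; N'_2 = 83·cos0.4° = 83.0; c'Δl = 8.82; W sinα = 0.6
Slice 3: Δl = 1.5/cos12.1° = 1.534 m; N'_3 = 78·cos12.1° = 76.3; c'Δl = 6.44; W sinα = 16.4
Slice 4: Δl = 2.0/cos23.9° = 2.188 m; N'_4 = 114·cos23.9° = 104.2; c'Δl = 9.19; W sinα = 46.2
Slice 5: Δl = 1.7/cos37.8° = 2.151 m; N'_5 = 74·cos37.8° = 58.5; c'Δl = 9.04; W sinα = 45.4
Slice 6: Δl = 1.3/cos51.3° = 2.079 m; N'_6 = 22·cos51.3° = 13.8; c'Δl = 8.73; W sinα = 17.2
Σc'Δl = 51.7 kN/m; ΣN' = 369.7 kN/m; ΣW sinα = 117.5 kN/m
Resisting = 51.7 + 369.7·tan35.1° = 51.7 + 259.9 = 311.6 kN/m
FS = 311.6 / 117.5 = 2.652

FS = 2.65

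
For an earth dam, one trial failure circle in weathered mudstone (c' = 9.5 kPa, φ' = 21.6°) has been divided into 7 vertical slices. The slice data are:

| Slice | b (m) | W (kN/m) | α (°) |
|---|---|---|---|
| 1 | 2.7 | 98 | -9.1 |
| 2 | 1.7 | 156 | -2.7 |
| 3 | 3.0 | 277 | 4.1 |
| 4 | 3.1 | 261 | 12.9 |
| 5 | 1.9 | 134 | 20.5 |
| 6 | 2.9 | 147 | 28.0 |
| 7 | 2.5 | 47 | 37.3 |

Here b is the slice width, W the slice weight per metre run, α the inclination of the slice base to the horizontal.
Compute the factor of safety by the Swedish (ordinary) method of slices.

Ordinary method of slices: FS = Σ[c'·Δl_i + (W_i cosα_i)·tanφ'] / Σ W_i sinα_i, with Δl_i = b_i / cosα_i.
Slice 1: Δl = 2.7/cos(-9.1°) = 2.734 m; N'_1 = 98·cos(-9.1°) = 96.8; c'Δl = 25.98; W sinα = -15.5
Slice 2: Δl = 1.7/cos(-2.7°) = 1.702 m; N'_2 = 156·cos(-2.7°) = 155.8; c'Δl = 16.17; W sinα = -7.3
Slice 3: Δl = 3.0/cos4.1° = 3.008 m; N'_3 = 277·cos4.1° = 276.3; c'Δl = 28.57; W sinα = 19.8
Slice 4: Δl = 3.1/cos12.9° = 3.180 m; N'_4 = 261·cos12.9° = 254.4; c'Δl = 30.21; W sinα = 58.3
Slice 5: Δl = 1.9/cos20.5° = 2.028 m; N'_5 = 134·cos20.5° = 125.5; c'Δl = 19.27; W sinα = 46.9
Slice 6: Δl = 2.9/cos28.0° = 3.284 m; N'_6 = 147·cos28.0° = 129.8; c'Δl = 31.20; W sinα = 69.0
Slice 7: Δl = 2.5/cos37.3° = 3.143 m; N'_7 = 47·cos37.3° = 37.4; c'Δl = 29.86; W sinα = 28.5
Σc'Δl = 181.3 kN/m; ΣN' = 1076.0 kN/m; ΣW sinα = 199.6 kN/m
Resisting = 181.3 + 1076.0·tan21.6° = 181.3 + 426.0 = 607.3 kN/m
FS = 607.3 / 199.6 = 3.042

FS = 3.04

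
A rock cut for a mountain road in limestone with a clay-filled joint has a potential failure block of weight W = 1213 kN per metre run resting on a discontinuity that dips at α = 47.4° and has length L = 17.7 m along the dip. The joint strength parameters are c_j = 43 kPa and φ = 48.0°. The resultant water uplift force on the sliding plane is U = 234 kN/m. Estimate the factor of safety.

FS = 1.58

Resolving the block weight along and normal to the plane and applying the Mohr–Coulomb strength on the joint:
N' = W cosα − U = 1213·cos47.4° − 234 = 587.1 kN/m
Driving force T = W sinα = 1213·sin47.4° = 892.9 kN/m
Resisting force R = c_j·L + N'·tanφ = 43·17.7 + 587.1·tan48.0° = 761.1 + 652.0 = 1413.1 kN/m
FS = R / T = 1413.1 / 892.9 = 1.583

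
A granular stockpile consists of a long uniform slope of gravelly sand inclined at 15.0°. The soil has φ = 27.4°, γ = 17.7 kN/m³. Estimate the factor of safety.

For a dry cohesionless infinite slope the factor of safety is FS = tanφ / tanβ.
FS = tan27.4° / tan15.0° = 0.5184 / 0.2679 = 1.935

FS = 1.93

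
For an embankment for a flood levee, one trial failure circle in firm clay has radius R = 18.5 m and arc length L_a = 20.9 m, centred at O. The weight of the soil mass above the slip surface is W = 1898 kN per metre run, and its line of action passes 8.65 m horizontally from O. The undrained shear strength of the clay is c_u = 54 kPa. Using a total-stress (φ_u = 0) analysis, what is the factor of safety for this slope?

FS = 1.27

Taking moments about the centre O, the resisting moment is provided by the undrained shear strength acting along the arc:
M_R = c_u·L_a·R = 54·20.90·18.5 = 20879.1 kN·m/m
M_D = W·d = 1898·8.65 = 16417.7 kN·m/m
FS = M_R / M_D = 20879.1 / 16417.7 = 1.272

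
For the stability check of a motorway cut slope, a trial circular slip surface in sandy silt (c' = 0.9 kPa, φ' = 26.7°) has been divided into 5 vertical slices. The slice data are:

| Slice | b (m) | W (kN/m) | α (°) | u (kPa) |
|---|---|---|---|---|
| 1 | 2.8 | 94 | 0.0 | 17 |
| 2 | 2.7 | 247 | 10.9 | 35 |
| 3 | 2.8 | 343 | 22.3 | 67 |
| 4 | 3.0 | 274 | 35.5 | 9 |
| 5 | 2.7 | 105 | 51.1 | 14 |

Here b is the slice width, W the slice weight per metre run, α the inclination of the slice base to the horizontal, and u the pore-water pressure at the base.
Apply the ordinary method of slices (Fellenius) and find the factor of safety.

Ordinary method of slices: FS = Σ[c'·Δl_i + (W_i cosα_i − u_i·Δl_i)·tanφ'] / Σ W_i sinα_i, with Δl_i = b_i / cosα_i.
Slice 1: Δl = 2.8/cos0.0° = 2.800 m; N'_1 = 94·cos0.0° − 17·2.800 = 46.4; c'Δl = 2.52; W sinα = 0.0
Slice 2: Δl = 2.7/cos10.9° = 2.750 m; N'_2 = 247·cos10.9° − 35·2.750 = 146.3; c'Δl = 2.47; W sinα = 46.7
Slice 3: Δl = 2.8/cos22.3° = 3.026 m; N'_3 = 343·cos22.3° − 67·3.026 = 114.6; c'Δl = 2.72; W sinα = 130.2
Slice 4: Δl = 3.0/cos35.5° = 3.685 m; N'_4 = 274·cos35.5° − 9·3.685 = 189.9; c'Δl = 3.32; W sinα = 159.1
Slice 5: Δl = 2.7/cos51.1° = 4.300 m; N'_5 = 105·cos51.1° − 14·4.300 = 5.7; c'Δl = 3.87; W sinα = 81.7
Σc'Δl = 14.9 kN/m; ΣN' = 502.9 kN/m; ΣW sinα = 417.7 kN/m
Resisting = 14.9 + 502.9·tan26.7° = 14.9 + 252.9 = 267.9 kN/m
FS = 267.9 / 417.7 = 0.641

FS = 0.64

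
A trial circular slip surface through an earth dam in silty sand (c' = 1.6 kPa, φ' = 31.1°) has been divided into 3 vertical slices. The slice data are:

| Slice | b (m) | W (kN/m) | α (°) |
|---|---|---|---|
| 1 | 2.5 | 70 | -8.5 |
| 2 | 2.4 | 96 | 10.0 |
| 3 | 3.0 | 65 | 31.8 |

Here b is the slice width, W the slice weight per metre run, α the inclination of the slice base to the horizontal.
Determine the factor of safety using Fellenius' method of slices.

Ordinary method of slices: FS = Σ[c'·Δl_i + (W_i cosα_i)·tanφ'] / Σ W_i sinα_i, with Δl_i = b_i / cosα_i.
Slice 1: Δl = 2.5/cos(-8.5°) = 2.528 m; N'_1 = 70·cos(-8.5°) = 69.2; c'Δl = 4.04; W sinα = -10.3
Slice 2: Δl = 2.4/cos10.0° = 2.437 m; N'_2 = 96·cos10.0° = 94.5; c'Δl = 3.90; W sinα = 16.7
Slice 3: Δl = 3.0/cos31.8° = 3.530 m; N'_3 = 65·cos31.8° = 55.2; c'Δl = 5.65; W sinα = 34.3
Σc'Δl = 13.6 kN/m; ΣN' = 219.0 kN/m; ΣW sinα = 40.6 kN/m
Resisting = 13.6 + 219.0·tan31.1° = 13.6 + 132.1 = 145.7 kN/m
FS = 145.7 / 40.6 = 3.591

FS = 3.59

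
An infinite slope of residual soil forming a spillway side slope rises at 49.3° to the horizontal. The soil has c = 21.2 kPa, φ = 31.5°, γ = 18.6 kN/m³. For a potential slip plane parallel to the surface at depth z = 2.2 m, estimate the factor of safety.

For an infinite slope with a slip plane parallel to the surface (no pore pressure): FS = [c + γz cos²β tanφ] / [γz sinβ cosβ].
γz = 18.6·2.2 = 40.92 kN/m²
Numerator = 21.2 + 40.92·cos²49.3°·tan31.5° = 21.2 + 40.92·0.4252·0.6128 = 31.863 kPa
Denominator = 40.92·sin49.3°·cos49.3° = 40.92·0.7581·0.6521 = 20.230 kPa
FS = 31.863 / 20.230 = 1.575

FS = 1.58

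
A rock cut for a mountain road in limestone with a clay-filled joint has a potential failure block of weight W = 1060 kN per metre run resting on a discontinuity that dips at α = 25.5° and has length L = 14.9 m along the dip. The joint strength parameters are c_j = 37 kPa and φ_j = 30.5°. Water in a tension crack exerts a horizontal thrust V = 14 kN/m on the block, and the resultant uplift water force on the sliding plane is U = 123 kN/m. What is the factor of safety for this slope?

Resolving the block weight along and normal to the plane and applying the Mohr–Coulomb strength on the joint:
N' = W cosα − U − V sinα = 1060·cos25.5° − 123 − 14·sin25.5° = 827.7 kN/m
Driving force T = W sinα + V cosα = 1060·sin25.5° + 14·cos25.5° = 469.0 kN/m
Resisting force R = c_j·L + N'·tanφ_j = 37·14.9 + 827.7·tan30.5° = 551.3 + 487.6 = 1038.9 kN/m
FS = R / T = 1038.9 / 469.0 = 2.215

FS = 2.22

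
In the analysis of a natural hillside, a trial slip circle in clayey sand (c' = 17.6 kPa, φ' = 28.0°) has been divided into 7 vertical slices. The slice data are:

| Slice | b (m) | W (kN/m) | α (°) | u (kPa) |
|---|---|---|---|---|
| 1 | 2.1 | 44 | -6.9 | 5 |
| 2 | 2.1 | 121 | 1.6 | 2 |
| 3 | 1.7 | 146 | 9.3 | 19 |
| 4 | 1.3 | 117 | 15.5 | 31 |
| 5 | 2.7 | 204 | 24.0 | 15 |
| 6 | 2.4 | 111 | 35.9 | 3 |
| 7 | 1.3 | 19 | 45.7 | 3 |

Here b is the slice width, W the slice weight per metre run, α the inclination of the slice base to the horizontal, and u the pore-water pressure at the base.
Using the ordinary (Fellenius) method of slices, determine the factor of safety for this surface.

Ordinary method of slices: FS = Σ[c'·Δl_i + (W_i cosα_i − u_i·Δl_i)·tanφ'] / Σ W_i sinα_i, with Δl_i = b_i / cosα_i.
Slice 1: Δl = 2.1/cos(-6.9°) = 2.115 m; N'_1 = 44·cos(-6.9°) − 5·2.115 = 33.1; c'Δl = 37.23; W sinα = -5.3
Slice 2: Δl = 2.1/cos1.6° = 2.101 m; N'_2 = 121·cos1.6° − 2·2.101 = 116.8; c'Δl = 36.97; W sinα = 3.4
Slice 3: Δl = 1.7/cos9.3° = 1.723 m; N'_3 = 146·cos9.3° − 19·1.723 = 111.4; c'Δl = 30.32; W sinα = 23.6
Slice 4: Δl = 1.3/cos15.5° = 1.349 m; N'_4 = 117·cos15.5° − 31·1.349 = 70.9; c'Δl = 23.74; W sinα = 31.3
Slice 5: Δl = 2.7/cos24.0° = 2.956 m; N'_5 = 204·cos24.0° − 15·2.956 = 142.0; c'Δl = 52.02; W sinα = 83.0
Slice 6: Δl = 2.4/cos35.9° = 2.963 m; N'_6 = 111·cos35.9° − 3·2.963 = 81.0; c'Δl = 52.15; W sinα = 65.1
Slice 7: Δl = 1.3/cos45.7° = 1.861 m; N'_7 = 19·cos45.7° − 3·1.861 = 7.7; c'Δl = 32.76; W sinα = 13.6
Σc'Δl = 265.2 kN/m; ΣN' = 562.9 kN/m; ΣW sinα = 214.6 kN/m
Resisting = 265.2 + 562.9·tan28.0° = 265.2 + 299.3 = 564.5 kN/m
FS = 564.5 / 214.6 = 2.630

FS = 2.63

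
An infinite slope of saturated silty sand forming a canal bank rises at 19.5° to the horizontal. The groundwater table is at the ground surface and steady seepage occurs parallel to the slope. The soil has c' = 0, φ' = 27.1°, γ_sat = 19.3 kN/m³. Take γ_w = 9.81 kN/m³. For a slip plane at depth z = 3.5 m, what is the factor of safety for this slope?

With seepage parallel to the slope and the water table at the surface, the effective normal stress on the slip plane uses the buoyant unit weight γ' = γ_sat − γ_w while the driving shear stress uses γ_sat:
FS = [c' + γ' z cos²β tanφ'] / [γ_sat z sinβ cosβ]
(For c' = 0 this reduces to FS = (γ'/γ_sat)·tanφ'/tanβ.)
γ' = 19.3 − 9.81 = 9.49 kN/m³
Numerator = 0.0 + 9.49·3.5·cos²19.5°·tan27.1° = 0.0 + 9.49·3.5·0.8886·0.5117 = 15.103 kPa
Denominator = 19.3·3.5·sin19.5°·cos19.5° = 19.3·3.5·0.3338·0.9426 = 21.255 kPa
FS = 15.103 / 21.255 = 0.711

FS = 0.71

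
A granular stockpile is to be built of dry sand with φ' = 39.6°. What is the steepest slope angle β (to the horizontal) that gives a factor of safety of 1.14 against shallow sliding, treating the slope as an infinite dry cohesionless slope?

β = 36.0°

For an infinite dry cohesionless slope FS = tanφ'/tanβ, so tanβ = tanφ' / FS.
tanβ = tan39.6° / 1.14 = 0.8273 / 1.14 = 0.7257
β = arctan(0.7257) = 35.97°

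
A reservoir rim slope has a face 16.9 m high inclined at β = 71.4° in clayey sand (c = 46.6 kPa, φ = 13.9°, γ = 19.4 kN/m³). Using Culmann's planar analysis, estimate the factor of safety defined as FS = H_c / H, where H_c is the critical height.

FS = 1.13

H_c = (4c/γ) · sinβ cosφ / [1 − cos(β − φ)]
    = (4·46.6/19.4) · sin71.4°·cos13.9° / [1 − cos57.5°]
    = 9.608 · 0.9200 / 0.4627 = 19.10 m
FS = H_c / H = 19.10 / 16.9 = 1.130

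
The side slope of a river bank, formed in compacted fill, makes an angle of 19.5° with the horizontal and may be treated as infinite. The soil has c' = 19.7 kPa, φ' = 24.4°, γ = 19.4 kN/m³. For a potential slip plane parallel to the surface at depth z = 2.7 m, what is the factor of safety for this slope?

For an infinite slope with a slip plane parallel to the surface (no pore pressure): FS = [c' + γz cos²β tanφ'] / [γz sinβ cosβ].
γz = 19.4·2.7 = 52.38 kN/m²
Numerator = 19.7 + 52.38·cos²19.5°·tan24.4° = 19.7 + 52.38·0.8886·0.4536 = 40.813 kPa
Denominator = 52.38·sin19.5°·cos19.5° = 52.38·0.3338·0.9426 = 16.482 kPa
FS = 40.813 / 16.482 = 2.476

FS = 2.48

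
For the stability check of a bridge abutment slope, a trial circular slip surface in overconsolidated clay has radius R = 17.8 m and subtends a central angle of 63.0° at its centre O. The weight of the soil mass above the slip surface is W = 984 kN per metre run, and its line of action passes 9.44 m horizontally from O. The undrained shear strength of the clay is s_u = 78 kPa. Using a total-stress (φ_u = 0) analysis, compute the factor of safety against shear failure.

FS = 2.93

Taking moments about the centre O, the resisting moment is provided by the undrained shear strength acting along the arc:
Arc length L_a = R·θ = 17.8·(63.0°·π/180) = 17.8·1.0996 = 19.57 m
M_R = s_u·L_a·R = 78·19.57·17.8 = 27173.9 kN·m/m
M_D = W·d = 984·9.44 = 9289.0 kN·m/m
FS = M_R / M_D = 27173.9 / 9289.0 = 2.925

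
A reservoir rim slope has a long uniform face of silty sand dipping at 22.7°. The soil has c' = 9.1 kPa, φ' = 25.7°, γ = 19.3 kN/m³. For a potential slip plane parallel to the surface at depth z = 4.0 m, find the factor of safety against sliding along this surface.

FS = 1.48

For an infinite slope with a slip plane parallel to the surface (no pore pressure): FS = [c' + γz cos²β tanφ'] / [γz sinβ cosβ].
γz = 19.3·4.0 = 77.20 kN/m²
Numerator = 9.1 + 77.20·cos²22.7°·tan25.7° = 9.1 + 77.20·0.8511·0.4813 = 40.721 kPa
Denominator = 77.20·sin22.7°·cos22.7° = 77.20·0.3859·0.9225 = 27.484 kPa
FS = 40.721 / 27.484 = 1.482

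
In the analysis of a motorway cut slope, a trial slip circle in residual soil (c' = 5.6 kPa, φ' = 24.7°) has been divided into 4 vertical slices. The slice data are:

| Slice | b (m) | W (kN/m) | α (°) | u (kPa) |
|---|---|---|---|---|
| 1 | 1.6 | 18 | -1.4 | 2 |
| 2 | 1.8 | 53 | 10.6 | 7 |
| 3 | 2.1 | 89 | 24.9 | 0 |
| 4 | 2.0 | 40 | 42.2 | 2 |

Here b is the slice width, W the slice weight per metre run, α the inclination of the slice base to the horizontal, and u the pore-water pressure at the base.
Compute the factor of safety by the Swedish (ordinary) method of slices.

Ordinary method of slices: FS = Σ[c'·Δl_i + (W_i cosα_i − u_i·Δl_i)·tanφ'] / Σ W_i sinα_i, with Δl_i = b_i / cosα_i.
Slice 1: Δl = 1.6/cos(-1.4°) = 1.600 m; N'_1 = 18·cos(-1.4°) − 2·1.600 = 14.8; c'Δl = 8.96; W sinα = -0.4
Slice 2: Δl = 1.8/cos10.6° = 1.831 m; N'_2 = 53·cos10.6° − 7·1.831 = 39.3; c'Δl = 10.25; W sinα = 9.7
Slice 3: Δl = 2.1/cos24.9° = 2.315 m; N'_3 = 89·cos24.9° − 0·2.315 = 80.7; c'Δl = 12.97; W sinα = 37.5
Slice 4: Δl = 2.0/cos42.2° = 2.700 m; N'_4 = 40·cos42.2° − 2·2.700 = 24.2; c'Δl = 15.12; W sinα = 26.9
Σc'Δl = 47.3 kN/m; ΣN' = 159.0 kN/m; ΣW sinα = 73.7 kN/m
Resisting = 47.3 + 159.0·tan24.7° = 47.3 + 73.1 = 120.4 kN/m
FS = 120.4 / 73.7 = 1.635

FS = 1.64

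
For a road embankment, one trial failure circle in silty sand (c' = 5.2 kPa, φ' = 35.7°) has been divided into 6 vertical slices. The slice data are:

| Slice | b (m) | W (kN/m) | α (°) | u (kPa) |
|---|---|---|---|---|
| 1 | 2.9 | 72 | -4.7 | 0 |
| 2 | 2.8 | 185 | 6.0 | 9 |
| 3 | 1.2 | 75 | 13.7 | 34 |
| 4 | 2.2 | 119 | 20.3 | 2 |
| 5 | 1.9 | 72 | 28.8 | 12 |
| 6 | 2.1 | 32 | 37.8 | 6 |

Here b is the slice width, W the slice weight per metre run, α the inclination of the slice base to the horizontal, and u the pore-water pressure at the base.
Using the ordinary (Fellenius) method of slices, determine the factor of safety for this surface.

Ordinary method of slices: FS = Σ[c'·Δl_i + (W_i cosα_i − u_i·Δl_i)·tanφ'] / Σ W_i sinα_i, with Δl_i = b_i / cosα_i.
Slice 1: Δl = 2.9/cos(-4.7°) = 2.910 m; N'_1 = 72·cos(-4.7°) − 0·2.910 = 71.8; c'Δl = 15.13; W sinα = -5.9
Slice 2: Δl = 2.8/cos6.0° = 2.815 m; N'_2 = 185·cos6.0° − 9·2.815 = 158.6; c'Δl = 14.64; W sinα = 19.3
Slice 3: Δl = 1.2/cos13.7° = 1.235 m; N'_3 = 75·cos13.7° − 34·1.235 = 30.9; c'Δl = 6.42; W sinα = 17.8
Slice 4: Δl = 2.2/cos20.3° = 2.346 m; N'_4 = 119·cos20.3° − 2·2.346 = 106.9; c'Δl = 12.20; W sinα = 41.3
Slice 5: Δl = 1.9/cos28.8° = 2.168 m; N'_5 = 72·cos28.8° − 12·2.168 = 37.1; c'Δl = 11.27; W sinα = 34.7
Slice 6: Δl = 2.1/cos37.8° = 2.658 m; N'_6 = 32·cos37.8° − 6·2.658 = 9.3; c'Δl = 13.82; W sinα = 19.6
Σc'Δl = 73.5 kN/m; ΣN' = 414.6 kN/m; ΣW sinα = 126.8 kN/m
Resisting = 73.5 + 414.6·tan35.7° = 73.5 + 297.9 = 371.4 kN/m
FS = 371.4 / 126.8 = 2.929

FS = 2.93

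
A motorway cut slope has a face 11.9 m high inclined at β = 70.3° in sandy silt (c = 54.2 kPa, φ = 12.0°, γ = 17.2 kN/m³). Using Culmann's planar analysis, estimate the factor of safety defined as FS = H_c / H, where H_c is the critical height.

H_c = (4c/γ) · sinβ cosφ / [1 − cos(β − φ)]
    = (4·54.2/17.2) · sin70.3°·cos12.0° / [1 − cos58.3°]
    = 12.605 · 0.9209 / 0.4745 = 24.46 m
FS = H_c / H = 24.46 / 11.9 = 2.056

FS = 2.06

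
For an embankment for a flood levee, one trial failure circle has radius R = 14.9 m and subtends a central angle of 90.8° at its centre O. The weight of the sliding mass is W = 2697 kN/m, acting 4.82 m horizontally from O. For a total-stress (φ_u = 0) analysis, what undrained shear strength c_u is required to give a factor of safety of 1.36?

c_u = 50.2 kPa

FS = c_u·L_a·R / (W·d), so c_u = FS·W·d / (L_a·R).
Arc length L_a = R·θ = 14.9·(90.8°·π/180) = 14.9·1.5848 = 23.61 m
c_u = 1.36·2697·4.82 / (23.61·14.9) = 17679.4 / 351.83 = 50.25 kPa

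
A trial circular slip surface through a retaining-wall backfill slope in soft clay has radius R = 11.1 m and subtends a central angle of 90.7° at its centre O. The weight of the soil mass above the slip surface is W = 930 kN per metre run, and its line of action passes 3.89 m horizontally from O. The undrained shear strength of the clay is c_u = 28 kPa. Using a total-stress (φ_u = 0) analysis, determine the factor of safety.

Taking moments about the centre O, the resisting moment is provided by the undrained shear strength acting along the arc:
Arc length L_a = R·θ = 11.1·(90.7°·π/180) = 11.1·1.5830 = 17.57 m
M_R = c_u·L_a·R = 28·17.57·11.1 = 5461.2 kN·m/m
M_D = W·d = 930·3.89 = 3617.7 kN·m/m
FS = M_R / M_D = 5461.2 / 3617.7 = 1.510

FS = 1.51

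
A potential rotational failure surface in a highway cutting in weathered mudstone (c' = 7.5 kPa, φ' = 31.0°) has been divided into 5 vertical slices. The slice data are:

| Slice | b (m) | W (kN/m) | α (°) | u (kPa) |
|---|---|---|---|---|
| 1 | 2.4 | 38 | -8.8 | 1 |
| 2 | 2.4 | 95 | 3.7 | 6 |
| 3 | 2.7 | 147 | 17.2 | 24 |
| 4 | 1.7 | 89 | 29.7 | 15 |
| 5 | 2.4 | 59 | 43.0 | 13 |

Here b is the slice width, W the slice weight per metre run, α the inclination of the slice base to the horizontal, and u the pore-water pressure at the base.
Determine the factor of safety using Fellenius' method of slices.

FS = 1.86

Ordinary method of slices: FS = Σ[c'·Δl_i + (W_i cosα_i − u_i·Δl_i)·tanφ'] / Σ W_i sinα_i, with Δl_i = b_i / cosα_i.
Slice 1: Δl = 2.4/cos(-8.8°) = 2.429 m; N'_1 = 38·cos(-8.8°) − 1·2.429 = 35.1; c'Δl = 18.21; W sinα = -5.8
Slice 2: Δl = 2.4/cos3.7° = 2.405 m; N'_2 = 95·cos3.7° − 6·2.405 = 80.4; c'Δl = 18.04; W sinα = 6.1
Slice 3: Δl = 2.7/cos17.2° = 2.826 m; N'_3 = 147·cos17.2° − 24·2.826 = 72.6; c'Δl = 21.20; W sinα = 43.5
Slice 4: Δl = 1.7/cos29.7° = 1.957 m; N'_4 = 89·cos29.7° − 15·1.957 = 48.0; c'Δl = 14.68; W sinα = 44.1
Slice 5: Δl = 2.4/cos43.0° = 3.282 m; N'_5 = 59·cos43.0° − 13·3.282 = 0.5; c'Δl = 24.61; W sinα = 40.2
Σc'Δl = 96.7 kN/m; ΣN' = 236.5 kN/m; ΣW sinα = 128.1 kN/m
Resisting = 96.7 + 236.5·tan31.0° = 96.7 + 142.1 = 238.9 kN/m
FS = 238.9 / 128.1 = 1.864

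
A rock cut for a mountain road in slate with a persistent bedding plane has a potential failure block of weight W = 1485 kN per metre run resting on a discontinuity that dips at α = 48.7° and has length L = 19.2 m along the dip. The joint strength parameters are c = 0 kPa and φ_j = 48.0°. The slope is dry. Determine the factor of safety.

Resolving the block weight along and normal to the plane and applying the Mohr–Coulomb strength on the joint:
N' = W cosα = 1485·cos48.7° = 980.1 kN/m
Driving force T = W sinα = 1485·sin48.7° = 1115.6 kN/m
Resisting force R = c·L + N'·tanφ_j = 0·19.2 + 980.1·tan48.0° = 0.0 + 1088.5 = 1088.5 kN/m
FS = R / T = 1088.5 / 1115.6 = 0.976

FS = 0.98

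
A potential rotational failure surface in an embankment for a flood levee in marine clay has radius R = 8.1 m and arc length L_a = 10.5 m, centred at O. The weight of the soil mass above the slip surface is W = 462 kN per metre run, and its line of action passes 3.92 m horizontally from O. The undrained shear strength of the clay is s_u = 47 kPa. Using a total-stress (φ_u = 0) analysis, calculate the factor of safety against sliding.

FS = 2.21

Taking moments about the centre O, the resisting moment is provided by the undrained shear strength acting along the arc:
M_R = s_u·L_a·R = 47·10.50·8.1 = 3997.3 kN·m/m
M_D = W·d = 462·3.92 = 1811.0 kN·m/m
FS = M_R / M_D = 3997.3 / 1811.0 = 2.207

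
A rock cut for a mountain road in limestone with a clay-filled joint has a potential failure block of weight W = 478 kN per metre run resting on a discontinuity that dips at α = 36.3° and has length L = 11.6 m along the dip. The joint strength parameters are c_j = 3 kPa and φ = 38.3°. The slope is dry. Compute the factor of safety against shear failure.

Resolving the block weight along and normal to the plane and applying the Mohr–Coulomb strength on the joint:
N' = W cosα = 478·cos36.3° = 385.2 kN/m
Driving force T = W sinα = 478·sin36.3° = 283.0 kN/m
Resisting force R = c_j·L + N'·tanφ = 3·11.6 + 385.2·tan38.3° = 34.8 + 304.2 = 339.0 kN/m
FS = R / T = 339.0 / 283.0 = 1.198

FS = 1.20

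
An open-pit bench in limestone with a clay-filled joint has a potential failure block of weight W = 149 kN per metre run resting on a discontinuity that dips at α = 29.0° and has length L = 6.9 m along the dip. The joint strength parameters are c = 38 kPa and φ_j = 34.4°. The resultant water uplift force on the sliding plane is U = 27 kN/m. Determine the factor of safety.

Resolving the block weight along and normal to the plane and applying the Mohr–Coulomb strength on the joint:
N' = W cosα − U = 149·cos29.0° − 27 = 103.3 kN/m
Driving force T = W sinα = 149·sin29.0° = 72.2 kN/m
Resisting force R = c·L + N'·tanφ_j = 38·6.9 + 103.3·tan34.4° = 262.2 + 70.7 = 332.9 kN/m
FS = R / T = 332.9 / 72.2 = 4.609

FS = 4.61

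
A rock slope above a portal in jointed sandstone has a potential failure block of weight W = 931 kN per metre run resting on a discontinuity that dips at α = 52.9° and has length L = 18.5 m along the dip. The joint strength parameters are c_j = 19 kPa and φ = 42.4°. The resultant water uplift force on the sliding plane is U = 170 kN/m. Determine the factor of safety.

Resolving the block weight along and normal to the plane and applying the Mohr–Coulomb strength on the joint:
N' = W cosα − U = 931·cos52.9° − 170 = 391.6 kN/m
Driving force T = W sinα = 931·sin52.9° = 742.6 kN/m
Resisting force R = c_j·L + N'·tanφ = 19·18.5 + 391.6·tan42.4° = 351.5 + 357.6 = 709.1 kN/m
FS = R / T = 709.1 / 742.6 = 0.955

FS = 0.95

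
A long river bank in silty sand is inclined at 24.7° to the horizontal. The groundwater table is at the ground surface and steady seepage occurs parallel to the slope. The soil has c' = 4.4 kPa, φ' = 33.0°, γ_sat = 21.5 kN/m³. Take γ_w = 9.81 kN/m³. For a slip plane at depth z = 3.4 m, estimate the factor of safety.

With seepage parallel to the slope and the water table at the surface, the effective normal stress on the slip plane uses the buoyant unit weight γ' = γ_sat − γ_w while the driving shear stress uses γ_sat:
FS = [c' + γ' z cos²β tanφ'] / [γ_sat z sinβ cosβ]
γ' = 21.5 − 9.81 = 11.69 kN/m³
Numerator = 4.4 + 11.69·3.4·cos²24.7°·tan33.0° = 4.4 + 11.69·3.4·0.8254·0.6494 = 25.704 kPa
Denominator = 21.5·3.4·sin24.7°·cos24.7° = 21.5·3.4·0.4179·0.9085 = 27.751 kPa
FS = 25.704 / 27.751 = 0.926

FS = 0.93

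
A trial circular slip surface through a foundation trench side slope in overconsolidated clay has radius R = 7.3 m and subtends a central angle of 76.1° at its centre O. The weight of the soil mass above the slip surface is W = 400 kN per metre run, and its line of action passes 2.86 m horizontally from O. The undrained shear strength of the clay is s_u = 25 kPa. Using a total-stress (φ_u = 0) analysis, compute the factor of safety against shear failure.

FS = 1.55

Taking moments about the centre O, the resisting moment is provided by the undrained shear strength acting along the arc:
Arc length L_a = R·θ = 7.3·(76.1°·π/180) = 7.3·1.3282 = 9.70 m
M_R = s_u·L_a·R = 25·9.70·7.3 = 1769.5 kN·m/m
M_D = W·d = 400·2.86 = 1144.0 kN·m/m
FS = M_R / M_D = 1769.5 / 1144.0 = 1.547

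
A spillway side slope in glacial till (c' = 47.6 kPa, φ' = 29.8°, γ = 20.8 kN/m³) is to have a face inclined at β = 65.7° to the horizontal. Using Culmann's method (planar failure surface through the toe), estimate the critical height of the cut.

H_c = 38.11 m

Culmann's analysis gives the critical failure plane at α_cr = (β + φ')/2 = (65.7 + 29.8)/2 = 47.8°, and the critical height
H_c = (4c'/γ) · sinβ cosφ' / [1 − cos(β − φ')]
    = (4·47.6/20.8) · sin65.7°·cos29.8° / [1 − cos(35.9°)]
    = 9.154 · 0.9114·0.8678 / [1 − 0.8100]
    = 9.154 · 0.7909 / 0.1900
    = 38.11 m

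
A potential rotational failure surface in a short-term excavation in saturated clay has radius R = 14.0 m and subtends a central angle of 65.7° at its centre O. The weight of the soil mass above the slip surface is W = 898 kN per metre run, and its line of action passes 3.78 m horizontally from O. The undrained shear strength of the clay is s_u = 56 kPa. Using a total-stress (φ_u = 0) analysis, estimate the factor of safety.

FS = 3.71

Taking moments about the centre O, the resisting moment is provided by the undrained shear strength acting along the arc:
Arc length L_a = R·θ = 14.0·(65.7°·π/180) = 14.0·1.1467 = 16.05 m
M_R = s_u·L_a·R = 56·16.05·14.0 = 12586.0 kN·m/m
M_D = W·d = 898·3.78 = 3394.4 kN·m/m
FS = M_R / M_D = 12586.0 / 3394.4 = 3.708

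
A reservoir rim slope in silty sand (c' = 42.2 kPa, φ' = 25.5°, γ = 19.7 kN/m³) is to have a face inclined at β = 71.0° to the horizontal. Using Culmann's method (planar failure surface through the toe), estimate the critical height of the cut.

Culmann's analysis gives the critical failure plane at α_cr = (β + φ')/2 = (71.0 + 25.5)/2 = 48.2°, and the critical height
H_c = (4c'/γ) · sinβ cosφ' / [1 − cos(β − φ')]
    = (4·42.2/19.7) · sin71.0°·cos25.5° / [1 − cos(45.5°)]
    = 8.569 · 0.9455·0.9026 / [1 − 0.7009]
    = 8.569 · 0.8534 / 0.2991
    = 24.45 m

H_c = 24.45 m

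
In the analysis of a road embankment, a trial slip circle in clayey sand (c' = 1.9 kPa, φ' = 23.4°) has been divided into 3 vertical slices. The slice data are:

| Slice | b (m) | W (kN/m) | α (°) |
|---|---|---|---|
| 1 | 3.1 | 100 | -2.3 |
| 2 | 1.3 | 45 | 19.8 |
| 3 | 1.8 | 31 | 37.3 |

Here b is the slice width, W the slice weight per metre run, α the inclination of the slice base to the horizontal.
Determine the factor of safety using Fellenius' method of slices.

FS = 2.83

Ordinary method of slices: FS = Σ[c'·Δl_i + (W_i cosα_i)·tanφ'] / Σ W_i sinα_i, with Δl_i = b_i / cosα_i.
Slice 1: Δl = 3.1/cos(-2.3°) = 3.102 m; N'_1 = 100·cos(-2.3°) = 99.9; c'Δl = 5.89; W sinα = -4.0
Slice 2: Δl = 1.3/cos19.8° = 1.382 m; N'_2 = 45·cos19.8° = 42.3; c'Δl = 2.63; W sinα = 15.2
Slice 3: Δl = 1.8/cos37.3° = 2.263 m; N'_3 = 31·cos37.3° = 24.7; c'Δl = 4.30; W sinα = 18.8
Σc'Δl = 12.8 kN/m; ΣN' = 166.9 kN/m; ΣW sinα = 30.0 kN/m
Resisting = 12.8 + 166.9·tan23.4° = 12.8 + 72.2 = 85.1 kN/m
FS = 85.1 / 30.0 = 2.834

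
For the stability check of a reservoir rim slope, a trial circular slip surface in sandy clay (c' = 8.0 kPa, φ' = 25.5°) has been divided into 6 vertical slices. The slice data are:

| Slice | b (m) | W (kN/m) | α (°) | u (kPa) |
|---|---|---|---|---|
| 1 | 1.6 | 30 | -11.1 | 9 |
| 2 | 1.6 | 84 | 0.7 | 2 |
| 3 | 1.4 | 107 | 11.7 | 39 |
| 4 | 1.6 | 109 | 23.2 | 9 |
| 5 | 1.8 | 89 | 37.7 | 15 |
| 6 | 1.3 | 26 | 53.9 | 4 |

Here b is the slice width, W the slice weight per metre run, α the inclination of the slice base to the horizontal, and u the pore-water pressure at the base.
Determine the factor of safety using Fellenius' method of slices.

FS = 1.60

Ordinary method of slices: FS = Σ[c'·Δl_i + (W_i cosα_i − u_i·Δl_i)·tanφ'] / Σ W_i sinα_i, with Δl_i = b_i / cosα_i.
Slice 1: Δl = 1.6/cos(-11.1°) = 1.631 m; N'_1 = 30·cos(-11.1°) − 9·1.631 = 14.8; c'Δl = 13.04; W sinα = -5.8
Slice 2: Δl = 1.6/cos0.7° = 1.600 m; N'_2 = 84·cos0.7° − 2·1.600 = 80.8; c'Δl = 12.80; W sinα = 1.0
Slice 3: Δl = 1.4/cos11.7° = 1.430 m; N'_3 = 107·cos11.7° − 39·1.430 = 49.0; c'Δl = 11.44; W sinα = 21.7
Slice 4: Δl = 1.6/cos23.2° = 1.741 m; N'_4 = 109·cos23.2° − 9·1.741 = 84.5; c'Δl = 13.93; W sinα = 42.9
Slice 5: Δl = 1.8/cos37.7° = 2.275 m; N'_5 = 89·cos37.7° − 15·2.275 = 36.3; c'Δl = 18.20; W sinα = 54.4
Slice 6: Δl = 1.3/cos53.9° = 2.206 m; N'_6 = 26·cos53.9° − 4·2.206 = 6.5; c'Δl = 17.65; W sinα = 21.0
Σc'Δl = 87.1 kN/m; ΣN' = 271.9 kN/m; ΣW sinα = 135.3 kN/m
Resisting = 87.1 + 271.9·tan25.5° = 87.1 + 129.7 = 216.7 kN/m
FS = 216.7 / 135.3 = 1.602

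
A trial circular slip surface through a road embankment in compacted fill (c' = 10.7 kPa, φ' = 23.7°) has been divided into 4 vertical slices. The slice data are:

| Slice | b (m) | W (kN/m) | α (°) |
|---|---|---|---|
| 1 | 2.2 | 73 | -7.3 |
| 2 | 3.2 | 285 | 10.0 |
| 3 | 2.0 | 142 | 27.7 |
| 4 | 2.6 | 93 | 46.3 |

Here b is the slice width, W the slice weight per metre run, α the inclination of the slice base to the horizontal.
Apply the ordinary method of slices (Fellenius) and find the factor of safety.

Ordinary method of slices: FS = Σ[c'·Δl_i + (W_i cosα_i)·tanφ'] / Σ W_i sinα_i, with Δl_i = b_i / cosα_i.
Slice 1: Δl = 2.2/cos(-7.3°) = 2.218 m; N'_1 = 73·cos(-7.3°) = 72.4; c'Δl = 23.73; W sinα = -9.3
Slice 2: Δl = 3.2/cos10.0° = 3.249 m; N'_2 = 285·cos10.0° = 280.7; c'Δl = 34.77; W sinα = 49.5
Slice 3: Δl = 2.0/cos27.7° = 2.259 m; N'_3 = 142·cos27.7° = 125.7; c'Δl = 24.17; W sinα = 66.0
Slice 4: Δl = 2.6/cos46.3° = 3.763 m; N'_4 = 93·cos46.3° = 64.3; c'Δl = 40.27; W sinα = 67.2
Σc'Δl = 122.9 kN/m; ΣN' = 543.1 kN/m; ΣW sinα = 173.5 kN/m
Resisting = 122.9 + 543.1·tan23.7° = 122.9 + 238.4 = 361.3 kN/m
FS = 361.3 / 173.5 = 2.083

FS = 2.08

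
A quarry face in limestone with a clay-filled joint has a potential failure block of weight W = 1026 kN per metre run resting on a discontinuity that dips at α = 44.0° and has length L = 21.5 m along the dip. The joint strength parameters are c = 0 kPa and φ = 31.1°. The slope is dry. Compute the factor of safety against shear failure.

FS = 0.62

Resolving the block weight along and normal to the plane and applying the Mohr–Coulomb strength on the joint:
N' = W cosα = 1026·cos44.0° = 738.0 kN/m
Driving force T = W sinα = 1026·sin44.0° = 712.7 kN/m
Resisting force R = c·L + N'·tanφ = 0·21.5 + 738.0·tan31.1° = 0.0 + 445.2 = 445.2 kN/m
FS = R / T = 445.2 / 712.7 = 0.625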